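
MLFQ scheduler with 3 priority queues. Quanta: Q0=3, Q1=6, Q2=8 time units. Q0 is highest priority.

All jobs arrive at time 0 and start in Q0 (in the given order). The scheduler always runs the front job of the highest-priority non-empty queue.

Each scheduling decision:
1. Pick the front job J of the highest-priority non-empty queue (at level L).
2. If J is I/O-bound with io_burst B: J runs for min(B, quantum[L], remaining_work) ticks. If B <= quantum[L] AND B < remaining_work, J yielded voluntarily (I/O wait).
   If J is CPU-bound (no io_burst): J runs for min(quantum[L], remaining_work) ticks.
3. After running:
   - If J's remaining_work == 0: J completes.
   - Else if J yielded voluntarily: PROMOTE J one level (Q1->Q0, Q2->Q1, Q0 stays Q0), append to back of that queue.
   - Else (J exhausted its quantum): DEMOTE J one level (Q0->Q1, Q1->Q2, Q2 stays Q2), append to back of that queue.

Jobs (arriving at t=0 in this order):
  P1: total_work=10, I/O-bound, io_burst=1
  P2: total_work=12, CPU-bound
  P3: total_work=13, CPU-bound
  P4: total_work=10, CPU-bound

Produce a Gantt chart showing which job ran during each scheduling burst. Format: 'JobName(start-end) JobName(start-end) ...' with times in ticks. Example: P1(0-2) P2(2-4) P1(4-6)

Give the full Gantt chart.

Answer: P1(0-1) P2(1-4) P3(4-7) P4(7-10) P1(10-11) P1(11-12) P1(12-13) P1(13-14) P1(14-15) P1(15-16) P1(16-17) P1(17-18) P1(18-19) P2(19-25) P3(25-31) P4(31-37) P2(37-40) P3(40-44) P4(44-45)

Derivation:
t=0-1: P1@Q0 runs 1, rem=9, I/O yield, promote→Q0. Q0=[P2,P3,P4,P1] Q1=[] Q2=[]
t=1-4: P2@Q0 runs 3, rem=9, quantum used, demote→Q1. Q0=[P3,P4,P1] Q1=[P2] Q2=[]
t=4-7: P3@Q0 runs 3, rem=10, quantum used, demote→Q1. Q0=[P4,P1] Q1=[P2,P3] Q2=[]
t=7-10: P4@Q0 runs 3, rem=7, quantum used, demote→Q1. Q0=[P1] Q1=[P2,P3,P4] Q2=[]
t=10-11: P1@Q0 runs 1, rem=8, I/O yield, promote→Q0. Q0=[P1] Q1=[P2,P3,P4] Q2=[]
t=11-12: P1@Q0 runs 1, rem=7, I/O yield, promote→Q0. Q0=[P1] Q1=[P2,P3,P4] Q2=[]
t=12-13: P1@Q0 runs 1, rem=6, I/O yield, promote→Q0. Q0=[P1] Q1=[P2,P3,P4] Q2=[]
t=13-14: P1@Q0 runs 1, rem=5, I/O yield, promote→Q0. Q0=[P1] Q1=[P2,P3,P4] Q2=[]
t=14-15: P1@Q0 runs 1, rem=4, I/O yield, promote→Q0. Q0=[P1] Q1=[P2,P3,P4] Q2=[]
t=15-16: P1@Q0 runs 1, rem=3, I/O yield, promote→Q0. Q0=[P1] Q1=[P2,P3,P4] Q2=[]
t=16-17: P1@Q0 runs 1, rem=2, I/O yield, promote→Q0. Q0=[P1] Q1=[P2,P3,P4] Q2=[]
t=17-18: P1@Q0 runs 1, rem=1, I/O yield, promote→Q0. Q0=[P1] Q1=[P2,P3,P4] Q2=[]
t=18-19: P1@Q0 runs 1, rem=0, completes. Q0=[] Q1=[P2,P3,P4] Q2=[]
t=19-25: P2@Q1 runs 6, rem=3, quantum used, demote→Q2. Q0=[] Q1=[P3,P4] Q2=[P2]
t=25-31: P3@Q1 runs 6, rem=4, quantum used, demote→Q2. Q0=[] Q1=[P4] Q2=[P2,P3]
t=31-37: P4@Q1 runs 6, rem=1, quantum used, demote→Q2. Q0=[] Q1=[] Q2=[P2,P3,P4]
t=37-40: P2@Q2 runs 3, rem=0, completes. Q0=[] Q1=[] Q2=[P3,P4]
t=40-44: P3@Q2 runs 4, rem=0, completes. Q0=[] Q1=[] Q2=[P4]
t=44-45: P4@Q2 runs 1, rem=0, completes. Q0=[] Q1=[] Q2=[]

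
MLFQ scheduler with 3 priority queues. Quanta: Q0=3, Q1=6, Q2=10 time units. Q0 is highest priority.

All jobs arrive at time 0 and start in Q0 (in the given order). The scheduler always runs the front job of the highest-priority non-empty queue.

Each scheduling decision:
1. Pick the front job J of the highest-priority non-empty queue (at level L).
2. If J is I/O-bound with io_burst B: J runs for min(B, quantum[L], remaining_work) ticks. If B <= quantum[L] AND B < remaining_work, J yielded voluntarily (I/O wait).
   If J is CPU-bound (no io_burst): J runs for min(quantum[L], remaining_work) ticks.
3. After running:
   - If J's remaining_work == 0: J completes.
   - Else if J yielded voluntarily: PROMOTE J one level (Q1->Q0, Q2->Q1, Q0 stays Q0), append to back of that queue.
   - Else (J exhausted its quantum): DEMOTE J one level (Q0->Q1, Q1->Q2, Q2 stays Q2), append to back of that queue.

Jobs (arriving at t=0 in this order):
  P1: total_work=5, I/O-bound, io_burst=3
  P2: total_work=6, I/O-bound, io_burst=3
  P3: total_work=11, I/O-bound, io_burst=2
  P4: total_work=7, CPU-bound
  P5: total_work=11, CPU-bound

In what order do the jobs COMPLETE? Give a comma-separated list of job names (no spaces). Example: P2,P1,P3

t=0-3: P1@Q0 runs 3, rem=2, I/O yield, promote→Q0. Q0=[P2,P3,P4,P5,P1] Q1=[] Q2=[]
t=3-6: P2@Q0 runs 3, rem=3, I/O yield, promote→Q0. Q0=[P3,P4,P5,P1,P2] Q1=[] Q2=[]
t=6-8: P3@Q0 runs 2, rem=9, I/O yield, promote→Q0. Q0=[P4,P5,P1,P2,P3] Q1=[] Q2=[]
t=8-11: P4@Q0 runs 3, rem=4, quantum used, demote→Q1. Q0=[P5,P1,P2,P3] Q1=[P4] Q2=[]
t=11-14: P5@Q0 runs 3, rem=8, quantum used, demote→Q1. Q0=[P1,P2,P3] Q1=[P4,P5] Q2=[]
t=14-16: P1@Q0 runs 2, rem=0, completes. Q0=[P2,P3] Q1=[P4,P5] Q2=[]
t=16-19: P2@Q0 runs 3, rem=0, completes. Q0=[P3] Q1=[P4,P5] Q2=[]
t=19-21: P3@Q0 runs 2, rem=7, I/O yield, promote→Q0. Q0=[P3] Q1=[P4,P5] Q2=[]
t=21-23: P3@Q0 runs 2, rem=5, I/O yield, promote→Q0. Q0=[P3] Q1=[P4,P5] Q2=[]
t=23-25: P3@Q0 runs 2, rem=3, I/O yield, promote→Q0. Q0=[P3] Q1=[P4,P5] Q2=[]
t=25-27: P3@Q0 runs 2, rem=1, I/O yield, promote→Q0. Q0=[P3] Q1=[P4,P5] Q2=[]
t=27-28: P3@Q0 runs 1, rem=0, completes. Q0=[] Q1=[P4,P5] Q2=[]
t=28-32: P4@Q1 runs 4, rem=0, completes. Q0=[] Q1=[P5] Q2=[]
t=32-38: P5@Q1 runs 6, rem=2, quantum used, demote→Q2. Q0=[] Q1=[] Q2=[P5]
t=38-40: P5@Q2 runs 2, rem=0, completes. Q0=[] Q1=[] Q2=[]

Answer: P1,P2,P3,P4,P5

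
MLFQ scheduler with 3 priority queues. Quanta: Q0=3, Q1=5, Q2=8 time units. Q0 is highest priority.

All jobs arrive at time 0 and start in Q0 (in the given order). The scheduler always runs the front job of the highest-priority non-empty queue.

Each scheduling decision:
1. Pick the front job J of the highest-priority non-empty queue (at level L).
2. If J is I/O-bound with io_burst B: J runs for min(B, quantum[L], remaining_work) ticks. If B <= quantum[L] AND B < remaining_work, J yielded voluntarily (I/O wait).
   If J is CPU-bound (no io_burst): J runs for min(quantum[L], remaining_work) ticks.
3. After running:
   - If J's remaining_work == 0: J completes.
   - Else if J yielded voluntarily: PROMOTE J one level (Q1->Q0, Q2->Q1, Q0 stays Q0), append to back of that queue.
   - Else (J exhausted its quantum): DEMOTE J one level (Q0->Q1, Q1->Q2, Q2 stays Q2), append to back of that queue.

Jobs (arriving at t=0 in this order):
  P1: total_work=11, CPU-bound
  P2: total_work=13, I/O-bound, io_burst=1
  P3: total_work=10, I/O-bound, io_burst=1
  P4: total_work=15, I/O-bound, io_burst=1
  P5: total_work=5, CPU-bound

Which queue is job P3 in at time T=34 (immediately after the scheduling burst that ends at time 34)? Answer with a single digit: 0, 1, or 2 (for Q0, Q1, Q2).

t=0-3: P1@Q0 runs 3, rem=8, quantum used, demote→Q1. Q0=[P2,P3,P4,P5] Q1=[P1] Q2=[]
t=3-4: P2@Q0 runs 1, rem=12, I/O yield, promote→Q0. Q0=[P3,P4,P5,P2] Q1=[P1] Q2=[]
t=4-5: P3@Q0 runs 1, rem=9, I/O yield, promote→Q0. Q0=[P4,P5,P2,P3] Q1=[P1] Q2=[]
t=5-6: P4@Q0 runs 1, rem=14, I/O yield, promote→Q0. Q0=[P5,P2,P3,P4] Q1=[P1] Q2=[]
t=6-9: P5@Q0 runs 3, rem=2, quantum used, demote→Q1. Q0=[P2,P3,P4] Q1=[P1,P5] Q2=[]
t=9-10: P2@Q0 runs 1, rem=11, I/O yield, promote→Q0. Q0=[P3,P4,P2] Q1=[P1,P5] Q2=[]
t=10-11: P3@Q0 runs 1, rem=8, I/O yield, promote→Q0. Q0=[P4,P2,P3] Q1=[P1,P5] Q2=[]
t=11-12: P4@Q0 runs 1, rem=13, I/O yield, promote→Q0. Q0=[P2,P3,P4] Q1=[P1,P5] Q2=[]
t=12-13: P2@Q0 runs 1, rem=10, I/O yield, promote→Q0. Q0=[P3,P4,P2] Q1=[P1,P5] Q2=[]
t=13-14: P3@Q0 runs 1, rem=7, I/O yield, promote→Q0. Q0=[P4,P2,P3] Q1=[P1,P5] Q2=[]
t=14-15: P4@Q0 runs 1, rem=12, I/O yield, promote→Q0. Q0=[P2,P3,P4] Q1=[P1,P5] Q2=[]
t=15-16: P2@Q0 runs 1, rem=9, I/O yield, promote→Q0. Q0=[P3,P4,P2] Q1=[P1,P5] Q2=[]
t=16-17: P3@Q0 runs 1, rem=6, I/O yield, promote→Q0. Q0=[P4,P2,P3] Q1=[P1,P5] Q2=[]
t=17-18: P4@Q0 runs 1, rem=11, I/O yield, promote→Q0. Q0=[P2,P3,P4] Q1=[P1,P5] Q2=[]
t=18-19: P2@Q0 runs 1, rem=8, I/O yield, promote→Q0. Q0=[P3,P4,P2] Q1=[P1,P5] Q2=[]
t=19-20: P3@Q0 runs 1, rem=5, I/O yield, promote→Q0. Q0=[P4,P2,P3] Q1=[P1,P5] Q2=[]
t=20-21: P4@Q0 runs 1, rem=10, I/O yield, promote→Q0. Q0=[P2,P3,P4] Q1=[P1,P5] Q2=[]
t=21-22: P2@Q0 runs 1, rem=7, I/O yield, promote→Q0. Q0=[P3,P4,P2] Q1=[P1,P5] Q2=[]
t=22-23: P3@Q0 runs 1, rem=4, I/O yield, promote→Q0. Q0=[P4,P2,P3] Q1=[P1,P5] Q2=[]
t=23-24: P4@Q0 runs 1, rem=9, I/O yield, promote→Q0. Q0=[P2,P3,P4] Q1=[P1,P5] Q2=[]
t=24-25: P2@Q0 runs 1, rem=6, I/O yield, promote→Q0. Q0=[P3,P4,P2] Q1=[P1,P5] Q2=[]
t=25-26: P3@Q0 runs 1, rem=3, I/O yield, promote→Q0. Q0=[P4,P2,P3] Q1=[P1,P5] Q2=[]
t=26-27: P4@Q0 runs 1, rem=8, I/O yield, promote→Q0. Q0=[P2,P3,P4] Q1=[P1,P5] Q2=[]
t=27-28: P2@Q0 runs 1, rem=5, I/O yield, promote→Q0. Q0=[P3,P4,P2] Q1=[P1,P5] Q2=[]
t=28-29: P3@Q0 runs 1, rem=2, I/O yield, promote→Q0. Q0=[P4,P2,P3] Q1=[P1,P5] Q2=[]
t=29-30: P4@Q0 runs 1, rem=7, I/O yield, promote→Q0. Q0=[P2,P3,P4] Q1=[P1,P5] Q2=[]
t=30-31: P2@Q0 runs 1, rem=4, I/O yield, promote→Q0. Q0=[P3,P4,P2] Q1=[P1,P5] Q2=[]
t=31-32: P3@Q0 runs 1, rem=1, I/O yield, promote→Q0. Q0=[P4,P2,P3] Q1=[P1,P5] Q2=[]
t=32-33: P4@Q0 runs 1, rem=6, I/O yield, promote→Q0. Q0=[P2,P3,P4] Q1=[P1,P5] Q2=[]
t=33-34: P2@Q0 runs 1, rem=3, I/O yield, promote→Q0. Q0=[P3,P4,P2] Q1=[P1,P5] Q2=[]
t=34-35: P3@Q0 runs 1, rem=0, completes. Q0=[P4,P2] Q1=[P1,P5] Q2=[]
t=35-36: P4@Q0 runs 1, rem=5, I/O yield, promote→Q0. Q0=[P2,P4] Q1=[P1,P5] Q2=[]
t=36-37: P2@Q0 runs 1, rem=2, I/O yield, promote→Q0. Q0=[P4,P2] Q1=[P1,P5] Q2=[]
t=37-38: P4@Q0 runs 1, rem=4, I/O yield, promote→Q0. Q0=[P2,P4] Q1=[P1,P5] Q2=[]
t=38-39: P2@Q0 runs 1, rem=1, I/O yield, promote→Q0. Q0=[P4,P2] Q1=[P1,P5] Q2=[]
t=39-40: P4@Q0 runs 1, rem=3, I/O yield, promote→Q0. Q0=[P2,P4] Q1=[P1,P5] Q2=[]
t=40-41: P2@Q0 runs 1, rem=0, completes. Q0=[P4] Q1=[P1,P5] Q2=[]
t=41-42: P4@Q0 runs 1, rem=2, I/O yield, promote→Q0. Q0=[P4] Q1=[P1,P5] Q2=[]
t=42-43: P4@Q0 runs 1, rem=1, I/O yield, promote→Q0. Q0=[P4] Q1=[P1,P5] Q2=[]
t=43-44: P4@Q0 runs 1, rem=0, completes. Q0=[] Q1=[P1,P5] Q2=[]
t=44-49: P1@Q1 runs 5, rem=3, quantum used, demote→Q2. Q0=[] Q1=[P5] Q2=[P1]
t=49-51: P5@Q1 runs 2, rem=0, completes. Q0=[] Q1=[] Q2=[P1]
t=51-54: P1@Q2 runs 3, rem=0, completes. Q0=[] Q1=[] Q2=[]

Answer: 0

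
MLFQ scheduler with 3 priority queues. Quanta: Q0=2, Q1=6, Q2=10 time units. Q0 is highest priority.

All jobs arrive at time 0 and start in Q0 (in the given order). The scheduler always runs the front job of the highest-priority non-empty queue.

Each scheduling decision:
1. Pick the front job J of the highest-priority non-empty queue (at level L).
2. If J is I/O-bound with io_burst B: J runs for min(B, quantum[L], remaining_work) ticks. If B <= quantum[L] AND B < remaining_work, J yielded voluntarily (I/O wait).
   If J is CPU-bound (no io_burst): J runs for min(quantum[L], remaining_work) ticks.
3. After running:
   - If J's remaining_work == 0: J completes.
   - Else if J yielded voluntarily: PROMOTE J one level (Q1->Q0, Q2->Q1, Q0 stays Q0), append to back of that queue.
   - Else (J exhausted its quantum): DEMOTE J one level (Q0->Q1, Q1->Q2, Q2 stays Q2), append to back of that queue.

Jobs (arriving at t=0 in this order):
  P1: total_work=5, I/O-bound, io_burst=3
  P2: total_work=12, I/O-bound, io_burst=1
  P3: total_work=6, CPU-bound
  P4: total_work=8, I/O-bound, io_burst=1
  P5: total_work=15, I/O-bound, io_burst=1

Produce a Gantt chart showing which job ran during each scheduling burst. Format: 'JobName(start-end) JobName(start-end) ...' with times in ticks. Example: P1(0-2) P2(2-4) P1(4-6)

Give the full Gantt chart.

t=0-2: P1@Q0 runs 2, rem=3, quantum used, demote→Q1. Q0=[P2,P3,P4,P5] Q1=[P1] Q2=[]
t=2-3: P2@Q0 runs 1, rem=11, I/O yield, promote→Q0. Q0=[P3,P4,P5,P2] Q1=[P1] Q2=[]
t=3-5: P3@Q0 runs 2, rem=4, quantum used, demote→Q1. Q0=[P4,P5,P2] Q1=[P1,P3] Q2=[]
t=5-6: P4@Q0 runs 1, rem=7, I/O yield, promote→Q0. Q0=[P5,P2,P4] Q1=[P1,P3] Q2=[]
t=6-7: P5@Q0 runs 1, rem=14, I/O yield, promote→Q0. Q0=[P2,P4,P5] Q1=[P1,P3] Q2=[]
t=7-8: P2@Q0 runs 1, rem=10, I/O yield, promote→Q0. Q0=[P4,P5,P2] Q1=[P1,P3] Q2=[]
t=8-9: P4@Q0 runs 1, rem=6, I/O yield, promote→Q0. Q0=[P5,P2,P4] Q1=[P1,P3] Q2=[]
t=9-10: P5@Q0 runs 1, rem=13, I/O yield, promote→Q0. Q0=[P2,P4,P5] Q1=[P1,P3] Q2=[]
t=10-11: P2@Q0 runs 1, rem=9, I/O yield, promote→Q0. Q0=[P4,P5,P2] Q1=[P1,P3] Q2=[]
t=11-12: P4@Q0 runs 1, rem=5, I/O yield, promote→Q0. Q0=[P5,P2,P4] Q1=[P1,P3] Q2=[]
t=12-13: P5@Q0 runs 1, rem=12, I/O yield, promote→Q0. Q0=[P2,P4,P5] Q1=[P1,P3] Q2=[]
t=13-14: P2@Q0 runs 1, rem=8, I/O yield, promote→Q0. Q0=[P4,P5,P2] Q1=[P1,P3] Q2=[]
t=14-15: P4@Q0 runs 1, rem=4, I/O yield, promote→Q0. Q0=[P5,P2,P4] Q1=[P1,P3] Q2=[]
t=15-16: P5@Q0 runs 1, rem=11, I/O yield, promote→Q0. Q0=[P2,P4,P5] Q1=[P1,P3] Q2=[]
t=16-17: P2@Q0 runs 1, rem=7, I/O yield, promote→Q0. Q0=[P4,P5,P2] Q1=[P1,P3] Q2=[]
t=17-18: P4@Q0 runs 1, rem=3, I/O yield, promote→Q0. Q0=[P5,P2,P4] Q1=[P1,P3] Q2=[]
t=18-19: P5@Q0 runs 1, rem=10, I/O yield, promote→Q0. Q0=[P2,P4,P5] Q1=[P1,P3] Q2=[]
t=19-20: P2@Q0 runs 1, rem=6, I/O yield, promote→Q0. Q0=[P4,P5,P2] Q1=[P1,P3] Q2=[]
t=20-21: P4@Q0 runs 1, rem=2, I/O yield, promote→Q0. Q0=[P5,P2,P4] Q1=[P1,P3] Q2=[]
t=21-22: P5@Q0 runs 1, rem=9, I/O yield, promote→Q0. Q0=[P2,P4,P5] Q1=[P1,P3] Q2=[]
t=22-23: P2@Q0 runs 1, rem=5, I/O yield, promote→Q0. Q0=[P4,P5,P2] Q1=[P1,P3] Q2=[]
t=23-24: P4@Q0 runs 1, rem=1, I/O yield, promote→Q0. Q0=[P5,P2,P4] Q1=[P1,P3] Q2=[]
t=24-25: P5@Q0 runs 1, rem=8, I/O yield, promote→Q0. Q0=[P2,P4,P5] Q1=[P1,P3] Q2=[]
t=25-26: P2@Q0 runs 1, rem=4, I/O yield, promote→Q0. Q0=[P4,P5,P2] Q1=[P1,P3] Q2=[]
t=26-27: P4@Q0 runs 1, rem=0, completes. Q0=[P5,P2] Q1=[P1,P3] Q2=[]
t=27-28: P5@Q0 runs 1, rem=7, I/O yield, promote→Q0. Q0=[P2,P5] Q1=[P1,P3] Q2=[]
t=28-29: P2@Q0 runs 1, rem=3, I/O yield, promote→Q0. Q0=[P5,P2] Q1=[P1,P3] Q2=[]
t=29-30: P5@Q0 runs 1, rem=6, I/O yield, promote→Q0. Q0=[P2,P5] Q1=[P1,P3] Q2=[]
t=30-31: P2@Q0 runs 1, rem=2, I/O yield, promote→Q0. Q0=[P5,P2] Q1=[P1,P3] Q2=[]
t=31-32: P5@Q0 runs 1, rem=5, I/O yield, promote→Q0. Q0=[P2,P5] Q1=[P1,P3] Q2=[]
t=32-33: P2@Q0 runs 1, rem=1, I/O yield, promote→Q0. Q0=[P5,P2] Q1=[P1,P3] Q2=[]
t=33-34: P5@Q0 runs 1, rem=4, I/O yield, promote→Q0. Q0=[P2,P5] Q1=[P1,P3] Q2=[]
t=34-35: P2@Q0 runs 1, rem=0, completes. Q0=[P5] Q1=[P1,P3] Q2=[]
t=35-36: P5@Q0 runs 1, rem=3, I/O yield, promote→Q0. Q0=[P5] Q1=[P1,P3] Q2=[]
t=36-37: P5@Q0 runs 1, rem=2, I/O yield, promote→Q0. Q0=[P5] Q1=[P1,P3] Q2=[]
t=37-38: P5@Q0 runs 1, rem=1, I/O yield, promote→Q0. Q0=[P5] Q1=[P1,P3] Q2=[]
t=38-39: P5@Q0 runs 1, rem=0, completes. Q0=[] Q1=[P1,P3] Q2=[]
t=39-42: P1@Q1 runs 3, rem=0, completes. Q0=[] Q1=[P3] Q2=[]
t=42-46: P3@Q1 runs 4, rem=0, completes. Q0=[] Q1=[] Q2=[]

Answer: P1(0-2) P2(2-3) P3(3-5) P4(5-6) P5(6-7) P2(7-8) P4(8-9) P5(9-10) P2(10-11) P4(11-12) P5(12-13) P2(13-14) P4(14-15) P5(15-16) P2(16-17) P4(17-18) P5(18-19) P2(19-20) P4(20-21) P5(21-22) P2(22-23) P4(23-24) P5(24-25) P2(25-26) P4(26-27) P5(27-28) P2(28-29) P5(29-30) P2(30-31) P5(31-32) P2(32-33) P5(33-34) P2(34-35) P5(35-36) P5(36-37) P5(37-38) P5(38-39) P1(39-42) P3(42-46)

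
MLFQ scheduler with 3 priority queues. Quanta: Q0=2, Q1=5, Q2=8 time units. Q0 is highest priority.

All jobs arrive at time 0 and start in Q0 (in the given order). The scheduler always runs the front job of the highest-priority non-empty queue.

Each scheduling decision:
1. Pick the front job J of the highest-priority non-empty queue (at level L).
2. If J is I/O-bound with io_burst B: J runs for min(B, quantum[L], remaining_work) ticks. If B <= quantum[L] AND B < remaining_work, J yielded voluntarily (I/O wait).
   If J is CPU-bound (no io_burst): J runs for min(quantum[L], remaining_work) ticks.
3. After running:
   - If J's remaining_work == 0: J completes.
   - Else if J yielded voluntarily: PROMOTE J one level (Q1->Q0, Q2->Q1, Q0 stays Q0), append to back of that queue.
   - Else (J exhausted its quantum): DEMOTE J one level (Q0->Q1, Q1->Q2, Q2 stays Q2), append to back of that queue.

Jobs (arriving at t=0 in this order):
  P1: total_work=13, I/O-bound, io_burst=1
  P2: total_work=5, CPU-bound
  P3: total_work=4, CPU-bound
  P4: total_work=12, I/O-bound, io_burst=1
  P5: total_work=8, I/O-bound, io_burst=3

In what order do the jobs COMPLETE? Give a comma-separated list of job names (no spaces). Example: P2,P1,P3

Answer: P4,P1,P2,P3,P5

Derivation:
t=0-1: P1@Q0 runs 1, rem=12, I/O yield, promote→Q0. Q0=[P2,P3,P4,P5,P1] Q1=[] Q2=[]
t=1-3: P2@Q0 runs 2, rem=3, quantum used, demote→Q1. Q0=[P3,P4,P5,P1] Q1=[P2] Q2=[]
t=3-5: P3@Q0 runs 2, rem=2, quantum used, demote→Q1. Q0=[P4,P5,P1] Q1=[P2,P3] Q2=[]
t=5-6: P4@Q0 runs 1, rem=11, I/O yield, promote→Q0. Q0=[P5,P1,P4] Q1=[P2,P3] Q2=[]
t=6-8: P5@Q0 runs 2, rem=6, quantum used, demote→Q1. Q0=[P1,P4] Q1=[P2,P3,P5] Q2=[]
t=8-9: P1@Q0 runs 1, rem=11, I/O yield, promote→Q0. Q0=[P4,P1] Q1=[P2,P3,P5] Q2=[]
t=9-10: P4@Q0 runs 1, rem=10, I/O yield, promote→Q0. Q0=[P1,P4] Q1=[P2,P3,P5] Q2=[]
t=10-11: P1@Q0 runs 1, rem=10, I/O yield, promote→Q0. Q0=[P4,P1] Q1=[P2,P3,P5] Q2=[]
t=11-12: P4@Q0 runs 1, rem=9, I/O yield, promote→Q0. Q0=[P1,P4] Q1=[P2,P3,P5] Q2=[]
t=12-13: P1@Q0 runs 1, rem=9, I/O yield, promote→Q0. Q0=[P4,P1] Q1=[P2,P3,P5] Q2=[]
t=13-14: P4@Q0 runs 1, rem=8, I/O yield, promote→Q0. Q0=[P1,P4] Q1=[P2,P3,P5] Q2=[]
t=14-15: P1@Q0 runs 1, rem=8, I/O yield, promote→Q0. Q0=[P4,P1] Q1=[P2,P3,P5] Q2=[]
t=15-16: P4@Q0 runs 1, rem=7, I/O yield, promote→Q0. Q0=[P1,P4] Q1=[P2,P3,P5] Q2=[]
t=16-17: P1@Q0 runs 1, rem=7, I/O yield, promote→Q0. Q0=[P4,P1] Q1=[P2,P3,P5] Q2=[]
t=17-18: P4@Q0 runs 1, rem=6, I/O yield, promote→Q0. Q0=[P1,P4] Q1=[P2,P3,P5] Q2=[]
t=18-19: P1@Q0 runs 1, rem=6, I/O yield, promote→Q0. Q0=[P4,P1] Q1=[P2,P3,P5] Q2=[]
t=19-20: P4@Q0 runs 1, rem=5, I/O yield, promote→Q0. Q0=[P1,P4] Q1=[P2,P3,P5] Q2=[]
t=20-21: P1@Q0 runs 1, rem=5, I/O yield, promote→Q0. Q0=[P4,P1] Q1=[P2,P3,P5] Q2=[]
t=21-22: P4@Q0 runs 1, rem=4, I/O yield, promote→Q0. Q0=[P1,P4] Q1=[P2,P3,P5] Q2=[]
t=22-23: P1@Q0 runs 1, rem=4, I/O yield, promote→Q0. Q0=[P4,P1] Q1=[P2,P3,P5] Q2=[]
t=23-24: P4@Q0 runs 1, rem=3, I/O yield, promote→Q0. Q0=[P1,P4] Q1=[P2,P3,P5] Q2=[]
t=24-25: P1@Q0 runs 1, rem=3, I/O yield, promote→Q0. Q0=[P4,P1] Q1=[P2,P3,P5] Q2=[]
t=25-26: P4@Q0 runs 1, rem=2, I/O yield, promote→Q0. Q0=[P1,P4] Q1=[P2,P3,P5] Q2=[]
t=26-27: P1@Q0 runs 1, rem=2, I/O yield, promote→Q0. Q0=[P4,P1] Q1=[P2,P3,P5] Q2=[]
t=27-28: P4@Q0 runs 1, rem=1, I/O yield, promote→Q0. Q0=[P1,P4] Q1=[P2,P3,P5] Q2=[]
t=28-29: P1@Q0 runs 1, rem=1, I/O yield, promote→Q0. Q0=[P4,P1] Q1=[P2,P3,P5] Q2=[]
t=29-30: P4@Q0 runs 1, rem=0, completes. Q0=[P1] Q1=[P2,P3,P5] Q2=[]
t=30-31: P1@Q0 runs 1, rem=0, completes. Q0=[] Q1=[P2,P3,P5] Q2=[]
t=31-34: P2@Q1 runs 3, rem=0, completes. Q0=[] Q1=[P3,P5] Q2=[]
t=34-36: P3@Q1 runs 2, rem=0, completes. Q0=[] Q1=[P5] Q2=[]
t=36-39: P5@Q1 runs 3, rem=3, I/O yield, promote→Q0. Q0=[P5] Q1=[] Q2=[]
t=39-41: P5@Q0 runs 2, rem=1, quantum used, demote→Q1. Q0=[] Q1=[P5] Q2=[]
t=41-42: P5@Q1 runs 1, rem=0, completes. Q0=[] Q1=[] Q2=[]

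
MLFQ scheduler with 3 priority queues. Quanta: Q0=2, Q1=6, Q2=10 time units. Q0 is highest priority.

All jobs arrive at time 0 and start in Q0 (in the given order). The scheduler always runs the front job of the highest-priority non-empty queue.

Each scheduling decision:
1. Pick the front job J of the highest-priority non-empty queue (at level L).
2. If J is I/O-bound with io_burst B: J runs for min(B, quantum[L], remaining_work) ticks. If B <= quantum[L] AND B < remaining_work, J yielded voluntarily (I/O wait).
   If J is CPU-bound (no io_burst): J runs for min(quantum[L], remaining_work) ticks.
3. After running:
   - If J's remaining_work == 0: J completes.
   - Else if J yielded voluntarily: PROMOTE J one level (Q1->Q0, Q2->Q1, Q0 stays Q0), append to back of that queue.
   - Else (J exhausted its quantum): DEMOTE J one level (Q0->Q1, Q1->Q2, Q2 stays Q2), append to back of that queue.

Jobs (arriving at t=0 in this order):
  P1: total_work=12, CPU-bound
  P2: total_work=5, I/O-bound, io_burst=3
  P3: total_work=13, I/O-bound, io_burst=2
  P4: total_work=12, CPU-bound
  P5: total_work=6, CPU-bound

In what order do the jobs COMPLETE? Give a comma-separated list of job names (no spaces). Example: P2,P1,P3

t=0-2: P1@Q0 runs 2, rem=10, quantum used, demote→Q1. Q0=[P2,P3,P4,P5] Q1=[P1] Q2=[]
t=2-4: P2@Q0 runs 2, rem=3, quantum used, demote→Q1. Q0=[P3,P4,P5] Q1=[P1,P2] Q2=[]
t=4-6: P3@Q0 runs 2, rem=11, I/O yield, promote→Q0. Q0=[P4,P5,P3] Q1=[P1,P2] Q2=[]
t=6-8: P4@Q0 runs 2, rem=10, quantum used, demote→Q1. Q0=[P5,P3] Q1=[P1,P2,P4] Q2=[]
t=8-10: P5@Q0 runs 2, rem=4, quantum used, demote→Q1. Q0=[P3] Q1=[P1,P2,P4,P5] Q2=[]
t=10-12: P3@Q0 runs 2, rem=9, I/O yield, promote→Q0. Q0=[P3] Q1=[P1,P2,P4,P5] Q2=[]
t=12-14: P3@Q0 runs 2, rem=7, I/O yield, promote→Q0. Q0=[P3] Q1=[P1,P2,P4,P5] Q2=[]
t=14-16: P3@Q0 runs 2, rem=5, I/O yield, promote→Q0. Q0=[P3] Q1=[P1,P2,P4,P5] Q2=[]
t=16-18: P3@Q0 runs 2, rem=3, I/O yield, promote→Q0. Q0=[P3] Q1=[P1,P2,P4,P5] Q2=[]
t=18-20: P3@Q0 runs 2, rem=1, I/O yield, promote→Q0. Q0=[P3] Q1=[P1,P2,P4,P5] Q2=[]
t=20-21: P3@Q0 runs 1, rem=0, completes. Q0=[] Q1=[P1,P2,P4,P5] Q2=[]
t=21-27: P1@Q1 runs 6, rem=4, quantum used, demote→Q2. Q0=[] Q1=[P2,P4,P5] Q2=[P1]
t=27-30: P2@Q1 runs 3, rem=0, completes. Q0=[] Q1=[P4,P5] Q2=[P1]
t=30-36: P4@Q1 runs 6, rem=4, quantum used, demote→Q2. Q0=[] Q1=[P5] Q2=[P1,P4]
t=36-40: P5@Q1 runs 4, rem=0, completes. Q0=[] Q1=[] Q2=[P1,P4]
t=40-44: P1@Q2 runs 4, rem=0, completes. Q0=[] Q1=[] Q2=[P4]
t=44-48: P4@Q2 runs 4, rem=0, completes. Q0=[] Q1=[] Q2=[]

Answer: P3,P2,P5,P1,P4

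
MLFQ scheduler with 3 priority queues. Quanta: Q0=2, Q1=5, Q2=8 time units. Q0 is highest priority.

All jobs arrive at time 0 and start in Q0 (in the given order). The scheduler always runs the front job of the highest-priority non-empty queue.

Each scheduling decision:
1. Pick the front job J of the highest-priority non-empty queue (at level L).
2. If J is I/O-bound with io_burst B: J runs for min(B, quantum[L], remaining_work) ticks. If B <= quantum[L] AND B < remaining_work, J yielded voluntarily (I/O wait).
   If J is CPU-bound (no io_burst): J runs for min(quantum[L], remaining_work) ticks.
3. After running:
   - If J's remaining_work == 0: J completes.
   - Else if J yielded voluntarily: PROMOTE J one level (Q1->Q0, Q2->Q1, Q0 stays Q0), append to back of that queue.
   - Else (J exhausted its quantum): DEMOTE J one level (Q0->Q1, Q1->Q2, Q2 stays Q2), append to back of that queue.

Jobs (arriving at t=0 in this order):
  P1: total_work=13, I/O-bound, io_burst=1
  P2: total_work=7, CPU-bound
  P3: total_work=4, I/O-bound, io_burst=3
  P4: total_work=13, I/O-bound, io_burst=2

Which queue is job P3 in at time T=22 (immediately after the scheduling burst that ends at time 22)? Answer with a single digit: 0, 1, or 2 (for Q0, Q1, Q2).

t=0-1: P1@Q0 runs 1, rem=12, I/O yield, promote→Q0. Q0=[P2,P3,P4,P1] Q1=[] Q2=[]
t=1-3: P2@Q0 runs 2, rem=5, quantum used, demote→Q1. Q0=[P3,P4,P1] Q1=[P2] Q2=[]
t=3-5: P3@Q0 runs 2, rem=2, quantum used, demote→Q1. Q0=[P4,P1] Q1=[P2,P3] Q2=[]
t=5-7: P4@Q0 runs 2, rem=11, I/O yield, promote→Q0. Q0=[P1,P4] Q1=[P2,P3] Q2=[]
t=7-8: P1@Q0 runs 1, rem=11, I/O yield, promote→Q0. Q0=[P4,P1] Q1=[P2,P3] Q2=[]
t=8-10: P4@Q0 runs 2, rem=9, I/O yield, promote→Q0. Q0=[P1,P4] Q1=[P2,P3] Q2=[]
t=10-11: P1@Q0 runs 1, rem=10, I/O yield, promote→Q0. Q0=[P4,P1] Q1=[P2,P3] Q2=[]
t=11-13: P4@Q0 runs 2, rem=7, I/O yield, promote→Q0. Q0=[P1,P4] Q1=[P2,P3] Q2=[]
t=13-14: P1@Q0 runs 1, rem=9, I/O yield, promote→Q0. Q0=[P4,P1] Q1=[P2,P3] Q2=[]
t=14-16: P4@Q0 runs 2, rem=5, I/O yield, promote→Q0. Q0=[P1,P4] Q1=[P2,P3] Q2=[]
t=16-17: P1@Q0 runs 1, rem=8, I/O yield, promote→Q0. Q0=[P4,P1] Q1=[P2,P3] Q2=[]
t=17-19: P4@Q0 runs 2, rem=3, I/O yield, promote→Q0. Q0=[P1,P4] Q1=[P2,P3] Q2=[]
t=19-20: P1@Q0 runs 1, rem=7, I/O yield, promote→Q0. Q0=[P4,P1] Q1=[P2,P3] Q2=[]
t=20-22: P4@Q0 runs 2, rem=1, I/O yield, promote→Q0. Q0=[P1,P4] Q1=[P2,P3] Q2=[]
t=22-23: P1@Q0 runs 1, rem=6, I/O yield, promote→Q0. Q0=[P4,P1] Q1=[P2,P3] Q2=[]
t=23-24: P4@Q0 runs 1, rem=0, completes. Q0=[P1] Q1=[P2,P3] Q2=[]
t=24-25: P1@Q0 runs 1, rem=5, I/O yield, promote→Q0. Q0=[P1] Q1=[P2,P3] Q2=[]
t=25-26: P1@Q0 runs 1, rem=4, I/O yield, promote→Q0. Q0=[P1] Q1=[P2,P3] Q2=[]
t=26-27: P1@Q0 runs 1, rem=3, I/O yield, promote→Q0. Q0=[P1] Q1=[P2,P3] Q2=[]
t=27-28: P1@Q0 runs 1, rem=2, I/O yield, promote→Q0. Q0=[P1] Q1=[P2,P3] Q2=[]
t=28-29: P1@Q0 runs 1, rem=1, I/O yield, promote→Q0. Q0=[P1] Q1=[P2,P3] Q2=[]
t=29-30: P1@Q0 runs 1, rem=0, completes. Q0=[] Q1=[P2,P3] Q2=[]
t=30-35: P2@Q1 runs 5, rem=0, completes. Q0=[] Q1=[P3] Q2=[]
t=35-37: P3@Q1 runs 2, rem=0, completes. Q0=[] Q1=[] Q2=[]

Answer: 1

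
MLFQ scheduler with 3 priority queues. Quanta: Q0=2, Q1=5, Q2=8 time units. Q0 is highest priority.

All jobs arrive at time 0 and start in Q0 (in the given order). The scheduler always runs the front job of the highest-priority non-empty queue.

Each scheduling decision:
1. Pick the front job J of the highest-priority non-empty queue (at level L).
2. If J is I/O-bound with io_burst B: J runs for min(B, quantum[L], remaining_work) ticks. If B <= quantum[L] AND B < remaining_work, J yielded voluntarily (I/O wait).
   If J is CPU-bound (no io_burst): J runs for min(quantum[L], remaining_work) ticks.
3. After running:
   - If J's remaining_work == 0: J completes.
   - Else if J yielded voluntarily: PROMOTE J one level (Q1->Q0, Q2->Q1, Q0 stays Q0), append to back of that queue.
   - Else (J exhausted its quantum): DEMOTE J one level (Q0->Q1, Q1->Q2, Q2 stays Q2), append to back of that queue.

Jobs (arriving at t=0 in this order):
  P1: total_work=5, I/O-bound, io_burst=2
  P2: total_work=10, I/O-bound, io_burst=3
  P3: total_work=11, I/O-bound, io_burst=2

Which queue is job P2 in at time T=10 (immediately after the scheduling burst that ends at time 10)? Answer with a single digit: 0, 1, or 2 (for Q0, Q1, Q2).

t=0-2: P1@Q0 runs 2, rem=3, I/O yield, promote→Q0. Q0=[P2,P3,P1] Q1=[] Q2=[]
t=2-4: P2@Q0 runs 2, rem=8, quantum used, demote→Q1. Q0=[P3,P1] Q1=[P2] Q2=[]
t=4-6: P3@Q0 runs 2, rem=9, I/O yield, promote→Q0. Q0=[P1,P3] Q1=[P2] Q2=[]
t=6-8: P1@Q0 runs 2, rem=1, I/O yield, promote→Q0. Q0=[P3,P1] Q1=[P2] Q2=[]
t=8-10: P3@Q0 runs 2, rem=7, I/O yield, promote→Q0. Q0=[P1,P3] Q1=[P2] Q2=[]
t=10-11: P1@Q0 runs 1, rem=0, completes. Q0=[P3] Q1=[P2] Q2=[]
t=11-13: P3@Q0 runs 2, rem=5, I/O yield, promote→Q0. Q0=[P3] Q1=[P2] Q2=[]
t=13-15: P3@Q0 runs 2, rem=3, I/O yield, promote→Q0. Q0=[P3] Q1=[P2] Q2=[]
t=15-17: P3@Q0 runs 2, rem=1, I/O yield, promote→Q0. Q0=[P3] Q1=[P2] Q2=[]
t=17-18: P3@Q0 runs 1, rem=0, completes. Q0=[] Q1=[P2] Q2=[]
t=18-21: P2@Q1 runs 3, rem=5, I/O yield, promote→Q0. Q0=[P2] Q1=[] Q2=[]
t=21-23: P2@Q0 runs 2, rem=3, quantum used, demote→Q1. Q0=[] Q1=[P2] Q2=[]
t=23-26: P2@Q1 runs 3, rem=0, completes. Q0=[] Q1=[] Q2=[]

Answer: 1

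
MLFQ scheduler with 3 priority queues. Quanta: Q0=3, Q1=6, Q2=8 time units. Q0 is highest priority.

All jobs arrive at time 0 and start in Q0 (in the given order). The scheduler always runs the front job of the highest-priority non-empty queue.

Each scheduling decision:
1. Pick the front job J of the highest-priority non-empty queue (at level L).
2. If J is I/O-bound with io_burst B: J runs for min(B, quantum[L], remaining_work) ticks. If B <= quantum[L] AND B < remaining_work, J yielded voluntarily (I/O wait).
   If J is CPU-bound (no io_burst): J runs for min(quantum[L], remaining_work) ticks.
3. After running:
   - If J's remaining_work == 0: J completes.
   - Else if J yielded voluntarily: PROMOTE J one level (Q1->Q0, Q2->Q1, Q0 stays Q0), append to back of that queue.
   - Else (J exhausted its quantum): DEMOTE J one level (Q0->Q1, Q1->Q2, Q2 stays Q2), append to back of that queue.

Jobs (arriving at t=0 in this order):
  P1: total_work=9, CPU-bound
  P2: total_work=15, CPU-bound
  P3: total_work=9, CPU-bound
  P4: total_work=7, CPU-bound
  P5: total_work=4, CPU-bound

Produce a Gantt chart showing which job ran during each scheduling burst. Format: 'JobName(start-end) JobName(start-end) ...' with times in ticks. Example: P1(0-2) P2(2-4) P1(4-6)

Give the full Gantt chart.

t=0-3: P1@Q0 runs 3, rem=6, quantum used, demote→Q1. Q0=[P2,P3,P4,P5] Q1=[P1] Q2=[]
t=3-6: P2@Q0 runs 3, rem=12, quantum used, demote→Q1. Q0=[P3,P4,P5] Q1=[P1,P2] Q2=[]
t=6-9: P3@Q0 runs 3, rem=6, quantum used, demote→Q1. Q0=[P4,P5] Q1=[P1,P2,P3] Q2=[]
t=9-12: P4@Q0 runs 3, rem=4, quantum used, demote→Q1. Q0=[P5] Q1=[P1,P2,P3,P4] Q2=[]
t=12-15: P5@Q0 runs 3, rem=1, quantum used, demote→Q1. Q0=[] Q1=[P1,P2,P3,P4,P5] Q2=[]
t=15-21: P1@Q1 runs 6, rem=0, completes. Q0=[] Q1=[P2,P3,P4,P5] Q2=[]
t=21-27: P2@Q1 runs 6, rem=6, quantum used, demote→Q2. Q0=[] Q1=[P3,P4,P5] Q2=[P2]
t=27-33: P3@Q1 runs 6, rem=0, completes. Q0=[] Q1=[P4,P5] Q2=[P2]
t=33-37: P4@Q1 runs 4, rem=0, completes. Q0=[] Q1=[P5] Q2=[P2]
t=37-38: P5@Q1 runs 1, rem=0, completes. Q0=[] Q1=[] Q2=[P2]
t=38-44: P2@Q2 runs 6, rem=0, completes. Q0=[] Q1=[] Q2=[]

Answer: P1(0-3) P2(3-6) P3(6-9) P4(9-12) P5(12-15) P1(15-21) P2(21-27) P3(27-33) P4(33-37) P5(37-38) P2(38-44)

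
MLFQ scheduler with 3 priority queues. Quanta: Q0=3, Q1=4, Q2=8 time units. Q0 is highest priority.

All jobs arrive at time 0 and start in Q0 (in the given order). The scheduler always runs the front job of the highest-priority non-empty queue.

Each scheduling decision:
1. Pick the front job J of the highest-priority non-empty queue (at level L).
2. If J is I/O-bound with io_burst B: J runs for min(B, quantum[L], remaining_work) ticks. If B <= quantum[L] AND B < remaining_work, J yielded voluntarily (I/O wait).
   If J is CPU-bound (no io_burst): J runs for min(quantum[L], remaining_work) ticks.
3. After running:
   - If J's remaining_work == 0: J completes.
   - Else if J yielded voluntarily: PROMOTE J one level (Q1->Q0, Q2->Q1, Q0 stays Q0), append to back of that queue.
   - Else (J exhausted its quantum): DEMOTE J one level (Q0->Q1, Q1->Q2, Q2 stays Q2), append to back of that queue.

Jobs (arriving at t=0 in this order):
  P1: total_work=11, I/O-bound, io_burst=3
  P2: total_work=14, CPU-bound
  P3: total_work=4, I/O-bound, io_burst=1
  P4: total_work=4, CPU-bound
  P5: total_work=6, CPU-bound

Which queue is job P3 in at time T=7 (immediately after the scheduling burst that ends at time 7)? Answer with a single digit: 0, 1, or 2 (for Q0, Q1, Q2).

Answer: 0

Derivation:
t=0-3: P1@Q0 runs 3, rem=8, I/O yield, promote→Q0. Q0=[P2,P3,P4,P5,P1] Q1=[] Q2=[]
t=3-6: P2@Q0 runs 3, rem=11, quantum used, demote→Q1. Q0=[P3,P4,P5,P1] Q1=[P2] Q2=[]
t=6-7: P3@Q0 runs 1, rem=3, I/O yield, promote→Q0. Q0=[P4,P5,P1,P3] Q1=[P2] Q2=[]
t=7-10: P4@Q0 runs 3, rem=1, quantum used, demote→Q1. Q0=[P5,P1,P3] Q1=[P2,P4] Q2=[]
t=10-13: P5@Q0 runs 3, rem=3, quantum used, demote→Q1. Q0=[P1,P3] Q1=[P2,P4,P5] Q2=[]
t=13-16: P1@Q0 runs 3, rem=5, I/O yield, promote→Q0. Q0=[P3,P1] Q1=[P2,P4,P5] Q2=[]
t=16-17: P3@Q0 runs 1, rem=2, I/O yield, promote→Q0. Q0=[P1,P3] Q1=[P2,P4,P5] Q2=[]
t=17-20: P1@Q0 runs 3, rem=2, I/O yield, promote→Q0. Q0=[P3,P1] Q1=[P2,P4,P5] Q2=[]
t=20-21: P3@Q0 runs 1, rem=1, I/O yield, promote→Q0. Q0=[P1,P3] Q1=[P2,P4,P5] Q2=[]
t=21-23: P1@Q0 runs 2, rem=0, completes. Q0=[P3] Q1=[P2,P4,P5] Q2=[]
t=23-24: P3@Q0 runs 1, rem=0, completes. Q0=[] Q1=[P2,P4,P5] Q2=[]
t=24-28: P2@Q1 runs 4, rem=7, quantum used, demote→Q2. Q0=[] Q1=[P4,P5] Q2=[P2]
t=28-29: P4@Q1 runs 1, rem=0, completes. Q0=[] Q1=[P5] Q2=[P2]
t=29-32: P5@Q1 runs 3, rem=0, completes. Q0=[] Q1=[] Q2=[P2]
t=32-39: P2@Q2 runs 7, rem=0, completes. Q0=[] Q1=[] Q2=[]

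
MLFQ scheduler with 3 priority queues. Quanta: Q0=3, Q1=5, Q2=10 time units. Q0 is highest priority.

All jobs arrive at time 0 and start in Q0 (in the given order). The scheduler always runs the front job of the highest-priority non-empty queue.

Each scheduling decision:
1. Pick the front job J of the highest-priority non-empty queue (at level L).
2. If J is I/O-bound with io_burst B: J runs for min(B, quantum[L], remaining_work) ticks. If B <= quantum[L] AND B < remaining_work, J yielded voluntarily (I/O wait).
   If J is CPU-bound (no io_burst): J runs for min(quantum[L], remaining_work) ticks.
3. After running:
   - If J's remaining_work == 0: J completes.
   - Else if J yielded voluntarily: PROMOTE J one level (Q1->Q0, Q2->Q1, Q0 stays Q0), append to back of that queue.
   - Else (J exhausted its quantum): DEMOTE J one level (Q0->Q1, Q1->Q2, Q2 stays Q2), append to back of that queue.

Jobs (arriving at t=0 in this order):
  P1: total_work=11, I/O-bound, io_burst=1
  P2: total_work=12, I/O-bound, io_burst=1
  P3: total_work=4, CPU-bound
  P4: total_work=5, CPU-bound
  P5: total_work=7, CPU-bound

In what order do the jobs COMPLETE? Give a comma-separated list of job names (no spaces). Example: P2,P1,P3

Answer: P1,P2,P3,P4,P5

Derivation:
t=0-1: P1@Q0 runs 1, rem=10, I/O yield, promote→Q0. Q0=[P2,P3,P4,P5,P1] Q1=[] Q2=[]
t=1-2: P2@Q0 runs 1, rem=11, I/O yield, promote→Q0. Q0=[P3,P4,P5,P1,P2] Q1=[] Q2=[]
t=2-5: P3@Q0 runs 3, rem=1, quantum used, demote→Q1. Q0=[P4,P5,P1,P2] Q1=[P3] Q2=[]
t=5-8: P4@Q0 runs 3, rem=2, quantum used, demote→Q1. Q0=[P5,P1,P2] Q1=[P3,P4] Q2=[]
t=8-11: P5@Q0 runs 3, rem=4, quantum used, demote→Q1. Q0=[P1,P2] Q1=[P3,P4,P5] Q2=[]
t=11-12: P1@Q0 runs 1, rem=9, I/O yield, promote→Q0. Q0=[P2,P1] Q1=[P3,P4,P5] Q2=[]
t=12-13: P2@Q0 runs 1, rem=10, I/O yield, promote→Q0. Q0=[P1,P2] Q1=[P3,P4,P5] Q2=[]
t=13-14: P1@Q0 runs 1, rem=8, I/O yield, promote→Q0. Q0=[P2,P1] Q1=[P3,P4,P5] Q2=[]
t=14-15: P2@Q0 runs 1, rem=9, I/O yield, promote→Q0. Q0=[P1,P2] Q1=[P3,P4,P5] Q2=[]
t=15-16: P1@Q0 runs 1, rem=7, I/O yield, promote→Q0. Q0=[P2,P1] Q1=[P3,P4,P5] Q2=[]
t=16-17: P2@Q0 runs 1, rem=8, I/O yield, promote→Q0. Q0=[P1,P2] Q1=[P3,P4,P5] Q2=[]
t=17-18: P1@Q0 runs 1, rem=6, I/O yield, promote→Q0. Q0=[P2,P1] Q1=[P3,P4,P5] Q2=[]
t=18-19: P2@Q0 runs 1, rem=7, I/O yield, promote→Q0. Q0=[P1,P2] Q1=[P3,P4,P5] Q2=[]
t=19-20: P1@Q0 runs 1, rem=5, I/O yield, promote→Q0. Q0=[P2,P1] Q1=[P3,P4,P5] Q2=[]
t=20-21: P2@Q0 runs 1, rem=6, I/O yield, promote→Q0. Q0=[P1,P2] Q1=[P3,P4,P5] Q2=[]
t=21-22: P1@Q0 runs 1, rem=4, I/O yield, promote→Q0. Q0=[P2,P1] Q1=[P3,P4,P5] Q2=[]
t=22-23: P2@Q0 runs 1, rem=5, I/O yield, promote→Q0. Q0=[P1,P2] Q1=[P3,P4,P5] Q2=[]
t=23-24: P1@Q0 runs 1, rem=3, I/O yield, promote→Q0. Q0=[P2,P1] Q1=[P3,P4,P5] Q2=[]
t=24-25: P2@Q0 runs 1, rem=4, I/O yield, promote→Q0. Q0=[P1,P2] Q1=[P3,P4,P5] Q2=[]
t=25-26: P1@Q0 runs 1, rem=2, I/O yield, promote→Q0. Q0=[P2,P1] Q1=[P3,P4,P5] Q2=[]
t=26-27: P2@Q0 runs 1, rem=3, I/O yield, promote→Q0. Q0=[P1,P2] Q1=[P3,P4,P5] Q2=[]
t=27-28: P1@Q0 runs 1, rem=1, I/O yield, promote→Q0. Q0=[P2,P1] Q1=[P3,P4,P5] Q2=[]
t=28-29: P2@Q0 runs 1, rem=2, I/O yield, promote→Q0. Q0=[P1,P2] Q1=[P3,P4,P5] Q2=[]
t=29-30: P1@Q0 runs 1, rem=0, completes. Q0=[P2] Q1=[P3,P4,P5] Q2=[]
t=30-31: P2@Q0 runs 1, rem=1, I/O yield, promote→Q0. Q0=[P2] Q1=[P3,P4,P5] Q2=[]
t=31-32: P2@Q0 runs 1, rem=0, completes. Q0=[] Q1=[P3,P4,P5] Q2=[]
t=32-33: P3@Q1 runs 1, rem=0, completes. Q0=[] Q1=[P4,P5] Q2=[]
t=33-35: P4@Q1 runs 2, rem=0, completes. Q0=[] Q1=[P5] Q2=[]
t=35-39: P5@Q1 runs 4, rem=0, completes. Q0=[] Q1=[] Q2=[]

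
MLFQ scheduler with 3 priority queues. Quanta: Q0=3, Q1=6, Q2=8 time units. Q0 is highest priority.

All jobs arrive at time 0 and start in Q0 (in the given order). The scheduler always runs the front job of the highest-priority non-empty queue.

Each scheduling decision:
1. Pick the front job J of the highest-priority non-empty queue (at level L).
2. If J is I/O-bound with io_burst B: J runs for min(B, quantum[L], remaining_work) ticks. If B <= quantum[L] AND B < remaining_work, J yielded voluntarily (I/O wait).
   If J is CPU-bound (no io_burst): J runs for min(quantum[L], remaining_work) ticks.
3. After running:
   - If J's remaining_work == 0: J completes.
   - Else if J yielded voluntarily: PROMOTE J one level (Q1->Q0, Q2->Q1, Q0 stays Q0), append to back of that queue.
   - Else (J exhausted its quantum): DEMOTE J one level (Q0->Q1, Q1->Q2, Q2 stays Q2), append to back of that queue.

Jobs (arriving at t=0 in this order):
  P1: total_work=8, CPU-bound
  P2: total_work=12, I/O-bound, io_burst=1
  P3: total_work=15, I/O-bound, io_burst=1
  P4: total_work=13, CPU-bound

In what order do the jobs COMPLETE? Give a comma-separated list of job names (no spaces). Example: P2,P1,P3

Answer: P2,P3,P1,P4

Derivation:
t=0-3: P1@Q0 runs 3, rem=5, quantum used, demote→Q1. Q0=[P2,P3,P4] Q1=[P1] Q2=[]
t=3-4: P2@Q0 runs 1, rem=11, I/O yield, promote→Q0. Q0=[P3,P4,P2] Q1=[P1] Q2=[]
t=4-5: P3@Q0 runs 1, rem=14, I/O yield, promote→Q0. Q0=[P4,P2,P3] Q1=[P1] Q2=[]
t=5-8: P4@Q0 runs 3, rem=10, quantum used, demote→Q1. Q0=[P2,P3] Q1=[P1,P4] Q2=[]
t=8-9: P2@Q0 runs 1, rem=10, I/O yield, promote→Q0. Q0=[P3,P2] Q1=[P1,P4] Q2=[]
t=9-10: P3@Q0 runs 1, rem=13, I/O yield, promote→Q0. Q0=[P2,P3] Q1=[P1,P4] Q2=[]
t=10-11: P2@Q0 runs 1, rem=9, I/O yield, promote→Q0. Q0=[P3,P2] Q1=[P1,P4] Q2=[]
t=11-12: P3@Q0 runs 1, rem=12, I/O yield, promote→Q0. Q0=[P2,P3] Q1=[P1,P4] Q2=[]
t=12-13: P2@Q0 runs 1, rem=8, I/O yield, promote→Q0. Q0=[P3,P2] Q1=[P1,P4] Q2=[]
t=13-14: P3@Q0 runs 1, rem=11, I/O yield, promote→Q0. Q0=[P2,P3] Q1=[P1,P4] Q2=[]
t=14-15: P2@Q0 runs 1, rem=7, I/O yield, promote→Q0. Q0=[P3,P2] Q1=[P1,P4] Q2=[]
t=15-16: P3@Q0 runs 1, rem=10, I/O yield, promote→Q0. Q0=[P2,P3] Q1=[P1,P4] Q2=[]
t=16-17: P2@Q0 runs 1, rem=6, I/O yield, promote→Q0. Q0=[P3,P2] Q1=[P1,P4] Q2=[]
t=17-18: P3@Q0 runs 1, rem=9, I/O yield, promote→Q0. Q0=[P2,P3] Q1=[P1,P4] Q2=[]
t=18-19: P2@Q0 runs 1, rem=5, I/O yield, promote→Q0. Q0=[P3,P2] Q1=[P1,P4] Q2=[]
t=19-20: P3@Q0 runs 1, rem=8, I/O yield, promote→Q0. Q0=[P2,P3] Q1=[P1,P4] Q2=[]
t=20-21: P2@Q0 runs 1, rem=4, I/O yield, promote→Q0. Q0=[P3,P2] Q1=[P1,P4] Q2=[]
t=21-22: P3@Q0 runs 1, rem=7, I/O yield, promote→Q0. Q0=[P2,P3] Q1=[P1,P4] Q2=[]
t=22-23: P2@Q0 runs 1, rem=3, I/O yield, promote→Q0. Q0=[P3,P2] Q1=[P1,P4] Q2=[]
t=23-24: P3@Q0 runs 1, rem=6, I/O yield, promote→Q0. Q0=[P2,P3] Q1=[P1,P4] Q2=[]
t=24-25: P2@Q0 runs 1, rem=2, I/O yield, promote→Q0. Q0=[P3,P2] Q1=[P1,P4] Q2=[]
t=25-26: P3@Q0 runs 1, rem=5, I/O yield, promote→Q0. Q0=[P2,P3] Q1=[P1,P4] Q2=[]
t=26-27: P2@Q0 runs 1, rem=1, I/O yield, promote→Q0. Q0=[P3,P2] Q1=[P1,P4] Q2=[]
t=27-28: P3@Q0 runs 1, rem=4, I/O yield, promote→Q0. Q0=[P2,P3] Q1=[P1,P4] Q2=[]
t=28-29: P2@Q0 runs 1, rem=0, completes. Q0=[P3] Q1=[P1,P4] Q2=[]
t=29-30: P3@Q0 runs 1, rem=3, I/O yield, promote→Q0. Q0=[P3] Q1=[P1,P4] Q2=[]
t=30-31: P3@Q0 runs 1, rem=2, I/O yield, promote→Q0. Q0=[P3] Q1=[P1,P4] Q2=[]
t=31-32: P3@Q0 runs 1, rem=1, I/O yield, promote→Q0. Q0=[P3] Q1=[P1,P4] Q2=[]
t=32-33: P3@Q0 runs 1, rem=0, completes. Q0=[] Q1=[P1,P4] Q2=[]
t=33-38: P1@Q1 runs 5, rem=0, completes. Q0=[] Q1=[P4] Q2=[]
t=38-44: P4@Q1 runs 6, rem=4, quantum used, demote→Q2. Q0=[] Q1=[] Q2=[P4]
t=44-48: P4@Q2 runs 4, rem=0, completes. Q0=[] Q1=[] Q2=[]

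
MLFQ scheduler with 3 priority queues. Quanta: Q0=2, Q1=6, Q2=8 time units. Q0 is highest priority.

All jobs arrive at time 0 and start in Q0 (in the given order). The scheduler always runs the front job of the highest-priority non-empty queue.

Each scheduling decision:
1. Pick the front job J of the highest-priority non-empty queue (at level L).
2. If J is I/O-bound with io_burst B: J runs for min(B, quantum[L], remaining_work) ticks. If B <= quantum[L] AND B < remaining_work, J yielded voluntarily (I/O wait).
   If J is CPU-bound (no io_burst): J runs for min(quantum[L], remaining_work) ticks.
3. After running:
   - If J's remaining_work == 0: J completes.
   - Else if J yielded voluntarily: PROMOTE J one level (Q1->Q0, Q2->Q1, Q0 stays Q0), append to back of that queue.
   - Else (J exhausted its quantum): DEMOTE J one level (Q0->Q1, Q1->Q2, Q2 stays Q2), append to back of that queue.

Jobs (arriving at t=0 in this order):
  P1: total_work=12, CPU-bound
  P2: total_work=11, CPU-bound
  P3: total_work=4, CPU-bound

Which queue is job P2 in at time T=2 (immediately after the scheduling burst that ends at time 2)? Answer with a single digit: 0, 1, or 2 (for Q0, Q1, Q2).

t=0-2: P1@Q0 runs 2, rem=10, quantum used, demote→Q1. Q0=[P2,P3] Q1=[P1] Q2=[]
t=2-4: P2@Q0 runs 2, rem=9, quantum used, demote→Q1. Q0=[P3] Q1=[P1,P2] Q2=[]
t=4-6: P3@Q0 runs 2, rem=2, quantum used, demote→Q1. Q0=[] Q1=[P1,P2,P3] Q2=[]
t=6-12: P1@Q1 runs 6, rem=4, quantum used, demote→Q2. Q0=[] Q1=[P2,P3] Q2=[P1]
t=12-18: P2@Q1 runs 6, rem=3, quantum used, demote→Q2. Q0=[] Q1=[P3] Q2=[P1,P2]
t=18-20: P3@Q1 runs 2, rem=0, completes. Q0=[] Q1=[] Q2=[P1,P2]
t=20-24: P1@Q2 runs 4, rem=0, completes. Q0=[] Q1=[] Q2=[P2]
t=24-27: P2@Q2 runs 3, rem=0, completes. Q0=[] Q1=[] Q2=[]

Answer: 0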